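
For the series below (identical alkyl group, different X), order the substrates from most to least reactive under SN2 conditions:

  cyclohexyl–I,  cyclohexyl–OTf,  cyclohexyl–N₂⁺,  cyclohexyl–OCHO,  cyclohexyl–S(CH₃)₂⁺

cyclohexyl–N₂⁺ > cyclohexyl–OTf > cyclohexyl–I > cyclohexyl–S(CH₃)₂⁺ > cyclohexyl–OCHO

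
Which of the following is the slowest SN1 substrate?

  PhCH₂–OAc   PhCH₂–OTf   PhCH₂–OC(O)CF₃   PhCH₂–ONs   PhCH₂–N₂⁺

PhCH₂–OAc

Same R in every case — rank the leaving groups.
The more stable X⁻ (or X) is on its own — i.e. the weaker a base it is — the better a leaving group it makes.
PhCH₂–N₂⁺ loses N₂: no meaningful conjugate acid; N₂ departs as an exceptionally stable neutral molecule
PhCH₂–OTf loses OTf⁻: pKₐ(CF₃SO₃H (triflic acid)) ≈ -14
PhCH₂–ONs loses ONs⁻: pKₐ(p-O₂NC₆H₄SO₃H) ≈ -3.5
PhCH₂–OC(O)CF₃ loses CF₃COO⁻: pKₐ(CF₃COOH) ≈ 0.2
PhCH₂–OAc loses AcO⁻: pKₐ(CH₃COOH) ≈ 4.8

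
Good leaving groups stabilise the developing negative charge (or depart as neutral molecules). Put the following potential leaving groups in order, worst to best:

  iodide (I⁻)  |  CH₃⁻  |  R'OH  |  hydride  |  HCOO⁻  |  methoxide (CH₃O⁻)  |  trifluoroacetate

Leaving-group ability tracks the stability of the departed species; conjugate-acid pKₐ is the usual yardstick (lower pKₐ → better LG).
iodide (I⁻): pKₐ(HI) ≈ -10 — large, highly polarisable; very weak base
R'OH: pKₐ(R'OH₂⁺) ≈ -2.4
trifluoroacetate: pKₐ(CF₃COOH) ≈ 0.2 — strongly electron-withdrawing CF₃ stabilises the carboxylate
HCOO⁻: pKₐ(HCOOH) ≈ 3.8 — resonance-stabilised carboxylate
methoxide (CH₃O⁻): pKₐ(CH₃OH) ≈ 15.5 — strong base; alkoxides do not leave unassisted
hydride: pKₐ(H₂) ≈ 36
CH₃⁻: pKₐ(CH₄) ≈ 48
The question asks for worst first, so the sequence is read in increasing leaving-group ability.

CH₃⁻ < hydride < methoxide (CH₃O⁻) < HCOO⁻ < trifluoroacetate < R'OH < iodide (I⁻)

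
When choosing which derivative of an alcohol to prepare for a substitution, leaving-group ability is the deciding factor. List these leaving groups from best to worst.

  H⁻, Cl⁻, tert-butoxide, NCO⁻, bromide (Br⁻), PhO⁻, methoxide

bromide (Br⁻) > Cl⁻ > NCO⁻ > PhO⁻ > methoxide > tert-butoxide > H⁻

Leaving-group ability tracks the stability of the departed species; conjugate-acid pKₐ is the usual yardstick (lower pKₐ → better LG).
bromide (Br⁻): pKₐ(HBr) ≈ -9
Cl⁻: pKₐ(HCl) ≈ -7
NCO⁻: pKₐ(HOCN) ≈ 3.5
PhO⁻: pKₐ(C₆H₅OH (phenol)) ≈ 10
methoxide: pKₐ(CH₃OH) ≈ 15.5
tert-butoxide: pKₐ(t-BuOH) ≈ 18 — bulky, strongly basic alkoxide
H⁻: pKₐ(H₂) ≈ 36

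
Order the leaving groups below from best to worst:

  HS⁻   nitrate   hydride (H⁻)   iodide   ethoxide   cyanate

Rank by basicity of the departing species: weakest base leaves most easily.
iodide: pKₐ(HI) ≈ -10
nitrate: pKₐ(HNO₃) ≈ -1.3 — resonance-delocalised over three oxygens
cyanate: pKₐ(HOCN) ≈ 3.5 — resonance between N and O
HS⁻: pKₐ(H₂S) ≈ 7
ethoxide: pKₐ(CH₃CH₂OH) ≈ 16
hydride (H⁻): pKₐ(H₂) ≈ 36 — extremely strong base; leaves only in special hydride-transfer contexts

iodide > nitrate > cyanate > HS⁻ > ethoxide > hydride (H⁻)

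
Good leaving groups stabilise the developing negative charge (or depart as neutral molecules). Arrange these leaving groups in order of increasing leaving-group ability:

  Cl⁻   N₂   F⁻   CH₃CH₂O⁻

CH₃CH₂O⁻ < F⁻ < Cl⁻ < N₂

N₂: no meaningful conjugate acid; N₂ departs as an exceptionally stable neutral molecule
Cl⁻: pKₐ(HCl) ≈ -7
F⁻: pKₐ(HF) ≈ 3.2 — small and strongly basic; the poor halide leaving group
CH₃CH₂O⁻: pKₐ(CH₃CH₂OH) ≈ 16 — strong base; alkoxides do not leave unassisted
Listed from poorest to best leaving group as asked.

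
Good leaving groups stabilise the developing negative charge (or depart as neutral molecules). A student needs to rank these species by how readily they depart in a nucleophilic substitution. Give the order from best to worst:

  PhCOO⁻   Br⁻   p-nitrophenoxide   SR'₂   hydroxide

Br⁻ > SR'₂ > PhCOO⁻ > p-nitrophenoxide > hydroxide

Br⁻: pKₐ(HBr) ≈ -9
SR'₂: pKₐ(R'₂SH⁺) ≈ -7 — neutral; leaves from a sulfonium salt (R–SR'₂⁺)
PhCOO⁻: pKₐ(C₆H₅COOH) ≈ 4.2 — aryl carboxylate
p-nitrophenoxide: pKₐ(p-nitrophenol) ≈ 7.2 — nitro group delocalises the charge; the classic chromogenic LG
hydroxide: pKₐ(H₂O) ≈ 15.7 — strong base; essentially never leaves without prior activation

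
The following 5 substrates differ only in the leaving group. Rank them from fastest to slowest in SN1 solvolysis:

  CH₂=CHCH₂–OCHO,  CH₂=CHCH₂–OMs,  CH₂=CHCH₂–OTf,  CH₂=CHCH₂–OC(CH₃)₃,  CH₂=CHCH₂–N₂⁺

CH₂=CHCH₂–N₂⁺ > CH₂=CHCH₂–OTf > CH₂=CHCH₂–OMs > CH₂=CHCH₂–OCHO > CH₂=CHCH₂–OC(CH₃)₃

With the same alkyl group throughout, only the leaving group differentiates the rates.
A good leaving group is a weak base: the lower the pKₐ of its conjugate acid, the more readily it departs.
CH₂=CHCH₂–N₂⁺ loses N₂: no meaningful conjugate acid; N₂ departs as an exceptionally stable neutral molecule
CH₂=CHCH₂–OTf loses OTf⁻: pKₐ(CF₃SO₃H (triflic acid)) ≈ -14
CH₂=CHCH₂–OMs loses OMs⁻: pKₐ(CH₃SO₃H (MsOH)) ≈ -1.9
CH₂=CHCH₂–OCHO loses HCOO⁻: pKₐ(HCOOH) ≈ 3.8
CH₂=CHCH₂–OC(CH₃)₃ loses (CH₃)₃CO⁻: pKₐ(t-BuOH) ≈ 18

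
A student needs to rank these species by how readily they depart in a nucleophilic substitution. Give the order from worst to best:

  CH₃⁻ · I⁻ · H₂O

CH₃⁻ < H₂O < I⁻

Rank by basicity of the departing species: weakest base leaves most easily.
I⁻: pKₐ(HI) ≈ -10 — large, highly polarisable; very weak base
H₂O: pKₐ(H₃O⁺) ≈ -1.7
CH₃⁻: pKₐ(CH₄) ≈ 48 — unstabilised carbanion; the worst conceivable leaving group
The question asks for worst first, so the sequence is read in increasing leaving-group ability.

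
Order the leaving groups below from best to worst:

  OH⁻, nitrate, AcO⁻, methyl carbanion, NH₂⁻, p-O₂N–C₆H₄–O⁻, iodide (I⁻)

iodide (I⁻) > nitrate > AcO⁻ > p-O₂N–C₆H₄–O⁻ > OH⁻ > NH₂⁻ > methyl carbanion

iodide (I⁻): pKₐ(HI) ≈ -10
nitrate: pKₐ(HNO₃) ≈ -1.3
AcO⁻: pKₐ(CH₃COOH) ≈ 4.8
p-O₂N–C₆H₄–O⁻: pKₐ(p-nitrophenol) ≈ 7.2
OH⁻: pKₐ(H₂O) ≈ 15.7
NH₂⁻: pKₐ(NH₃) ≈ 38
methyl carbanion: pKₐ(CH₄) ≈ 48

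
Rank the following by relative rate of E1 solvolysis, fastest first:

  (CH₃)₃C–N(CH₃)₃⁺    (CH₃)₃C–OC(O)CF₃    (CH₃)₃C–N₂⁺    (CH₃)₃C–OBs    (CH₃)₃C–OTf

Same R in every case — rank the leaving groups.
The more stable X⁻ (or X) is on its own — i.e. the weaker a base it is — the better a leaving group it makes.
(CH₃)₃C–N₂⁺ loses N₂: no meaningful conjugate acid; N₂ departs as an exceptionally stable neutral molecule
(CH₃)₃C–OTf loses OTf⁻: pKₐ(CF₃SO₃H (triflic acid)) ≈ -14
(CH₃)₃C–OBs loses OBs⁻: pKₐ(p-BrC₆H₄SO₃H) ≈ -2.8
(CH₃)₃C–OC(O)CF₃ loses CF₃COO⁻: pKₐ(CF₃COOH) ≈ 0.2
(CH₃)₃C–N(CH₃)₃⁺ loses NR'₃: pKₐ(R'₃NH⁺) ≈ 10.7

(CH₃)₃C–N₂⁺ > (CH₃)₃C–OTf > (CH₃)₃C–OBs > (CH₃)₃C–OC(O)CF₃ > (CH₃)₃C–N(CH₃)₃⁺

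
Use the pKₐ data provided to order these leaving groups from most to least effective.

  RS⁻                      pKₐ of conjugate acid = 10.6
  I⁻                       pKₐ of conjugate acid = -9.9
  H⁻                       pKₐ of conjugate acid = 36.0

I⁻ > RS⁻ > H⁻

Lower conjugate-acid pKₐ ⇒ weaker base ⇒ better leaving group.
Sorting by the given values: I⁻ (-9.9), RS⁻ (10.6), H⁻ (36.0).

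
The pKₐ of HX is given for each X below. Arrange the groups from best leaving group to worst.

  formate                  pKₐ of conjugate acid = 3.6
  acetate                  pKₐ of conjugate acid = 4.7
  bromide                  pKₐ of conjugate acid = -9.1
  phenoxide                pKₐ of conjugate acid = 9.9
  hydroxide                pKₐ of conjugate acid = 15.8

bromide > formate > acetate > phenoxide > hydroxide

Lower conjugate-acid pKₐ ⇒ weaker base ⇒ better leaving group.
Sorting by the given values: bromide (-9.1), formate (3.6), acetate (4.7), phenoxide (9.9), hydroxide (15.8).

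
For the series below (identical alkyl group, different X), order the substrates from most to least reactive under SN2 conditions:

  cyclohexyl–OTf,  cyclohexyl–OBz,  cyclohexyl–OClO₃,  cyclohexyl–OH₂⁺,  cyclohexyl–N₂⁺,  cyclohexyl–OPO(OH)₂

Identical carbon frameworks mean the comparison reduces to leaving-group quality.
Rank by basicity of the departing species: weakest base leaves most easily.
cyclohexyl–N₂⁺ loses N₂: no meaningful conjugate acid; N₂ departs as an exceptionally stable neutral molecule
cyclohexyl–OTf loses OTf⁻: pKₐ(CF₃SO₃H (triflic acid)) ≈ -14
cyclohexyl–OClO₃ loses ClO₄⁻: pKₐ(HClO₄) ≈ -10
cyclohexyl–OH₂⁺ loses H₂O: pKₐ(H₃O⁺) ≈ -1.7
cyclohexyl–OPO(OH)₂ loses H₂PO₄⁻: pKₐ(H₃PO₄) ≈ 2.1
cyclohexyl–OBz loses PhCOO⁻: pKₐ(C₆H₅COOH) ≈ 4.2

cyclohexyl–N₂⁺ > cyclohexyl–OTf > cyclohexyl–OClO₃ > cyclohexyl–OH₂⁺ > cyclohexyl–OPO(OH)₂ > cyclohexyl–OBz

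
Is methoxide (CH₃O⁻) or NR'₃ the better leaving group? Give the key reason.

NR'₃ is the better leaving group.
pKₐ(R'₃NH⁺) ≈ 10.7 versus pKₐ(CH₃OH) ≈ 15.5: NR'₃ is the much weaker base.
Neutral but still a fairly strong base; Hofmann-elimination LG.

NR'₃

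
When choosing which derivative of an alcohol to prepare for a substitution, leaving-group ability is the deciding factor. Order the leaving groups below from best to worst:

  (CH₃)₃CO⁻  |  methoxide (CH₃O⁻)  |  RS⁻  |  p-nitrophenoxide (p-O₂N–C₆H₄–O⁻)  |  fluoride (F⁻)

A good leaving group is a weak base: the lower the pKₐ of its conjugate acid, the more readily it departs.
fluoride (F⁻): pKₐ(HF) ≈ 3.2 — small and strongly basic; the poor halide leaving group
p-nitrophenoxide (p-O₂N–C₆H₄–O⁻): pKₐ(p-nitrophenol) ≈ 7.2
RS⁻: pKₐ(RSH (a thiol)) ≈ 10.5 — moderately basic; rarely leaves without activation
methoxide (CH₃O⁻): pKₐ(CH₃OH) ≈ 15.5
(CH₃)₃CO⁻: pKₐ(t-BuOH) ≈ 18

fluoride (F⁻) > p-nitrophenoxide (p-O₂N–C₆H₄–O⁻) > RS⁻ > methoxide (CH₃O⁻) > (CH₃)₃CO⁻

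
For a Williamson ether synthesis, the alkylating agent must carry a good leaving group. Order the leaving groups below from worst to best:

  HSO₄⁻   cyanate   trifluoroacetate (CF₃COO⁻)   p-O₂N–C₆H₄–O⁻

p-O₂N–C₆H₄–O⁻ < cyanate < trifluoroacetate (CF₃COO⁻) < HSO₄⁻

HSO₄⁻: pKₐ(H₂SO₄) ≈ -3
trifluoroacetate (CF₃COO⁻): pKₐ(CF₃COOH) ≈ 0.2
cyanate: pKₐ(HOCN) ≈ 3.5 — resonance between N and O
p-O₂N–C₆H₄–O⁻: pKₐ(p-nitrophenol) ≈ 7.2 — nitro group delocalises the charge; the classic chromogenic LG
Listed from poorest to best leaving group as asked.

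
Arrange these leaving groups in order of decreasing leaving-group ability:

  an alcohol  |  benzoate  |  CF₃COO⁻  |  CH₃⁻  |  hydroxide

A good leaving group is a weak base: the lower the pKₐ of its conjugate acid, the more readily it departs.
an alcohol: pKₐ(R'OH₂⁺) ≈ -2.4
CF₃COO⁻: pKₐ(CF₃COOH) ≈ 0.2
benzoate: pKₐ(C₆H₅COOH) ≈ 4.2
hydroxide: pKₐ(H₂O) ≈ 15.7
CH₃⁻: pKₐ(CH₄) ≈ 48

an alcohol > CF₃COO⁻ > benzoate > hydroxide > CH₃⁻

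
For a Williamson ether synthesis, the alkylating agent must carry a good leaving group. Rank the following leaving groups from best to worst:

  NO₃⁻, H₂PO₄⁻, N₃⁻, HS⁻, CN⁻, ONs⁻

ONs⁻ > NO₃⁻ > H₂PO₄⁻ > N₃⁻ > HS⁻ > CN⁻

A good leaving group is a weak base: the lower the pKₐ of its conjugate acid, the more readily it departs.
ONs⁻: pKₐ(p-O₂NC₆H₄SO₃H) ≈ -3.5 — p-nitro group further stabilises the sulfonate
NO₃⁻: pKₐ(HNO₃) ≈ -1.3 — resonance-delocalised over three oxygens
H₂PO₄⁻: pKₐ(H₃PO₄) ≈ 2.1 — moderate base; biological leaving group after further activation
N₃⁻: pKₐ(HN₃) ≈ 4.7 — linear, resonance-stabilised
HS⁻: pKₐ(H₂S) ≈ 7 — larger and more polarisable than the oxygen analogue
CN⁻: pKₐ(HCN) ≈ 9.2 — sp carbon stabilises the charge somewhat, but still a poor LG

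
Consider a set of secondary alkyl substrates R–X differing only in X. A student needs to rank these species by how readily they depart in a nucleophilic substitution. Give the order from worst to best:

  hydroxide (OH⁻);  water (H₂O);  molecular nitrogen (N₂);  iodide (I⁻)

hydroxide (OH⁻) < water (H₂O) < iodide (I⁻) < molecular nitrogen (N₂)

A good leaving group is a weak base: the lower the pKₐ of its conjugate acid, the more readily it departs.
molecular nitrogen (N₂): no meaningful conjugate acid; N₂ departs as an exceptionally stable neutral molecule
iodide (I⁻): pKₐ(HI) ≈ -10
water (H₂O): pKₐ(H₃O⁺) ≈ -1.7
hydroxide (OH⁻): pKₐ(H₂O) ≈ 15.7
The question asks for worst first, so the sequence is read in increasing leaving-group ability.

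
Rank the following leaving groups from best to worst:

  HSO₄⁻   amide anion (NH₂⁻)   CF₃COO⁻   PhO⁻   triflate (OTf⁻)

Rank by basicity of the departing species: weakest base leaves most easily.
triflate (OTf⁻): pKₐ(CF₃SO₃H (triflic acid)) ≈ -14 — charge spread over three oxygens and a CF₃ group; the premier leaving group in synthesis
HSO₄⁻: pKₐ(H₂SO₄) ≈ -3 — conjugate base of a strong mineral acid
CF₃COO⁻: pKₐ(CF₃COOH) ≈ 0.2 — strongly electron-withdrawing CF₃ stabilises the carboxylate
PhO⁻: pKₐ(C₆H₅OH (phenol)) ≈ 10
amide anion (NH₂⁻): pKₐ(NH₃) ≈ 38

triflate (OTf⁻) > HSO₄⁻ > CF₃COO⁻ > PhO⁻ > amide anion (NH₂⁻)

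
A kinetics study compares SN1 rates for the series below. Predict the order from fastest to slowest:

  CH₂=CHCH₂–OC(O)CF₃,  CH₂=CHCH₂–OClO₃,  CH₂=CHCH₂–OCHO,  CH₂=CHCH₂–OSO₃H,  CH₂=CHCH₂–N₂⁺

With the same alkyl group throughout, only the leaving group differentiates the rates.
The more stable X⁻ (or X) is on its own — i.e. the weaker a base it is — the better a leaving group it makes.
CH₂=CHCH₂–N₂⁺ loses N₂: no meaningful conjugate acid; N₂ departs as an exceptionally stable neutral molecule
CH₂=CHCH₂–OClO₃ loses ClO₄⁻: pKₐ(HClO₄) ≈ -10
CH₂=CHCH₂–OSO₃H loses HSO₄⁻: pKₐ(H₂SO₄) ≈ -3
CH₂=CHCH₂–OC(O)CF₃ loses CF₃COO⁻: pKₐ(CF₃COOH) ≈ 0.2
CH₂=CHCH₂–OCHO loses HCOO⁻: pKₐ(HCOOH) ≈ 3.8

CH₂=CHCH₂–N₂⁺ > CH₂=CHCH₂–OClO₃ > CH₂=CHCH₂–OSO₃H > CH₂=CHCH₂–OC(O)CF₃ > CH₂=CHCH₂–OCHO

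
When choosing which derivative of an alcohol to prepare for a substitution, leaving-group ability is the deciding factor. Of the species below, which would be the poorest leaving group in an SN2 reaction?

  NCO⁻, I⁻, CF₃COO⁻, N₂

NCO⁻

The more stable X⁻ (or X) is on its own — i.e. the weaker a base it is — the better a leaving group it makes.
N₂: no meaningful conjugate acid; N₂ departs as an exceptionally stable neutral molecule
I⁻: pKₐ(HI) ≈ -10
CF₃COO⁻: pKₐ(CF₃COOH) ≈ 0.2
NCO⁻: pKₐ(HOCN) ≈ 3.5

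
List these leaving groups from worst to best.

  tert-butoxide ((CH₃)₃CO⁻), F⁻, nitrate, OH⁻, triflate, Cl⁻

tert-butoxide ((CH₃)₃CO⁻) < OH⁻ < F⁻ < nitrate < Cl⁻ < triflate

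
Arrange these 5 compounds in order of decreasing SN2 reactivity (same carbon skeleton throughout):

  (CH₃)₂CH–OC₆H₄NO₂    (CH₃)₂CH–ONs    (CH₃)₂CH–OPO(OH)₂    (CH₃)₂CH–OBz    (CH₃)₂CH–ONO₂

With the same alkyl group throughout, only the leaving group differentiates the rates.
Leaving-group ability tracks the stability of the departed species; conjugate-acid pKₐ is the usual yardstick (lower pKₐ → better LG).
(CH₃)₂CH–ONs loses ONs⁻: pKₐ(p-O₂NC₆H₄SO₃H) ≈ -3.5
(CH₃)₂CH–ONO₂ loses NO₃⁻: pKₐ(HNO₃) ≈ -1.3
(CH₃)₂CH–OPO(OH)₂ loses H₂PO₄⁻: pKₐ(H₃PO₄) ≈ 2.1
(CH₃)₂CH–OBz loses PhCOO⁻: pKₐ(C₆H₅COOH) ≈ 4.2
(CH₃)₂CH–OC₆H₄NO₂ loses p-O₂N–C₆H₄–O⁻: pKₐ(p-nitrophenol) ≈ 7.2

(CH₃)₂CH–ONs > (CH₃)₂CH–ONO₂ > (CH₃)₂CH–OPO(OH)₂ > (CH₃)₂CH–OBz > (CH₃)₂CH–OC₆H₄NO₂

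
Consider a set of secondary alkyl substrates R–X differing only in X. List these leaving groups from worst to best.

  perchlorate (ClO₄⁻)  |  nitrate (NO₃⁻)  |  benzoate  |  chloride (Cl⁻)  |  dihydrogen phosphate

benzoate < dihydrogen phosphate < nitrate (NO₃⁻) < chloride (Cl⁻) < perchlorate (ClO₄⁻)

A good leaving group is a weak base: the lower the pKₐ of its conjugate acid, the more readily it departs.
perchlorate (ClO₄⁻): pKₐ(HClO₄) ≈ -10
chloride (Cl⁻): pKₐ(HCl) ≈ -7
nitrate (NO₃⁻): pKₐ(HNO₃) ≈ -1.3
dihydrogen phosphate: pKₐ(H₃PO₄) ≈ 2.1
benzoate: pKₐ(C₆H₅COOH) ≈ 4.2
The question asks for worst first, so the sequence is read in increasing leaving-group ability.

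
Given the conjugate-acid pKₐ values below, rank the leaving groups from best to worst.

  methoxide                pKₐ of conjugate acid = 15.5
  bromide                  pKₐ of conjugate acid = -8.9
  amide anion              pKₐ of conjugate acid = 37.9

Lower conjugate-acid pKₐ ⇒ weaker base ⇒ better leaving group.
Sorting by the given values: bromide (-8.9), methoxide (15.5), amide anion (37.9).

bromide > methoxide > amide anion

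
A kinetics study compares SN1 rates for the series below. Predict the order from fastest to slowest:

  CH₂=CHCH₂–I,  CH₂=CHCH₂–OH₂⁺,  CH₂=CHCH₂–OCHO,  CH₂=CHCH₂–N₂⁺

Same R in every case — rank the leaving groups.
The more stable X⁻ (or X) is on its own — i.e. the weaker a base it is — the better a leaving group it makes.
CH₂=CHCH₂–N₂⁺ loses N₂: no meaningful conjugate acid; N₂ departs as an exceptionally stable neutral molecule
CH₂=CHCH₂–I loses I⁻: pKₐ(HI) ≈ -10
CH₂=CHCH₂–OH₂⁺ loses H₂O: pKₐ(H₃O⁺) ≈ -1.7
CH₂=CHCH₂–OCHO loses HCOO⁻: pKₐ(HCOOH) ≈ 3.8

CH₂=CHCH₂–N₂⁺ > CH₂=CHCH₂–I > CH₂=CHCH₂–OH₂⁺ > CH₂=CHCH₂–OCHO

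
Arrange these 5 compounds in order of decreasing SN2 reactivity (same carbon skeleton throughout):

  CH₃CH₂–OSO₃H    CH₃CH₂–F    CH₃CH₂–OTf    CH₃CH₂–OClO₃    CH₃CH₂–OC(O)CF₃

CH₃CH₂–OTf > CH₃CH₂–OClO₃ > CH₃CH₂–OSO₃H > CH₃CH₂–OC(O)CF₃ > CH₃CH₂–F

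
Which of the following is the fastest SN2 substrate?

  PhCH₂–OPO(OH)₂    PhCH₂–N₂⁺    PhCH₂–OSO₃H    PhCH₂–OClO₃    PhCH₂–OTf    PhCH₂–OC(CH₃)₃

Same R in every case — rank the leaving groups.
Leaving-group ability tracks the stability of the departed species; conjugate-acid pKₐ is the usual yardstick (lower pKₐ → better LG).
PhCH₂–N₂⁺ loses N₂: no meaningful conjugate acid; N₂ departs as an exceptionally stable neutral molecule
PhCH₂–OTf loses OTf⁻: pKₐ(CF₃SO₃H (triflic acid)) ≈ -14
PhCH₂–OClO₃ loses ClO₄⁻: pKₐ(HClO₄) ≈ -10
PhCH₂–OSO₃H loses HSO₄⁻: pKₐ(H₂SO₄) ≈ -3
PhCH₂–OPO(OH)₂ loses H₂PO₄⁻: pKₐ(H₃PO₄) ≈ 2.1
PhCH₂–OC(CH₃)₃ loses (CH₃)₃CO⁻: pKₐ(t-BuOH) ≈ 18

PhCH₂–N₂⁺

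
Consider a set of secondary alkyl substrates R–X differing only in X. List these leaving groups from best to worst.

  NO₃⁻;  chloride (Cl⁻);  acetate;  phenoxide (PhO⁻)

chloride (Cl⁻) > NO₃⁻ > acetate > phenoxide (PhO⁻)

chloride (Cl⁻): pKₐ(HCl) ≈ -7
NO₃⁻: pKₐ(HNO₃) ≈ -1.3
acetate: pKₐ(CH₃COOH) ≈ 4.8
phenoxide (PhO⁻): pKₐ(C₆H₅OH (phenol)) ≈ 10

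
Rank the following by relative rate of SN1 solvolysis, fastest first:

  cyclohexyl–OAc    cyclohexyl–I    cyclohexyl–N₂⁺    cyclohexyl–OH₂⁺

cyclohexyl–N₂⁺ > cyclohexyl–I > cyclohexyl–OH₂⁺ > cyclohexyl–OAc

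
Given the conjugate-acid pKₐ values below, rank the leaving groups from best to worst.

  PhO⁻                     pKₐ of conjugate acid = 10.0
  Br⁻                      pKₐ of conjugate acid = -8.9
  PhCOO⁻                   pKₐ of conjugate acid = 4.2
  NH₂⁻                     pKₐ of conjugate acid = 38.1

Br⁻ > PhCOO⁻ > PhO⁻ > NH₂⁻

Lower conjugate-acid pKₐ ⇒ weaker base ⇒ better leaving group.
Sorting by the given values: Br⁻ (-8.9), PhCOO⁻ (4.2), PhO⁻ (10.0), NH₂⁻ (38.1).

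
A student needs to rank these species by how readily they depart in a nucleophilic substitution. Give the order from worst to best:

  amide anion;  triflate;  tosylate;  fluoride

amide anion < fluoride < tosylate < triflate

A good leaving group is a weak base: the lower the pKₐ of its conjugate acid, the more readily it departs.
triflate: pKₐ(CF₃SO₃H (triflic acid)) ≈ -14
tosylate: pKₐ(p-CH₃C₆H₄SO₃H (TsOH)) ≈ -2.8 — resonance-delocalised arenesulfonate
fluoride: pKₐ(HF) ≈ 3.2 — small and strongly basic; the poor halide leaving group
amide anion: pKₐ(NH₃) ≈ 38
Listed from poorest to best leaving group as asked.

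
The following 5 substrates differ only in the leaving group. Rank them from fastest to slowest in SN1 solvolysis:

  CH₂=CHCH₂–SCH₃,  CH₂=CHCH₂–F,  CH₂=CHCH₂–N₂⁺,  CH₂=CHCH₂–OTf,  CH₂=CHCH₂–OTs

With the same alkyl group throughout, only the leaving group differentiates the rates.
Leaving-group ability tracks the stability of the departed species; conjugate-acid pKₐ is the usual yardstick (lower pKₐ → better LG).
CH₂=CHCH₂–N₂⁺ loses N₂: no meaningful conjugate acid; N₂ departs as an exceptionally stable neutral molecule
CH₂=CHCH₂–OTf loses OTf⁻: pKₐ(CF₃SO₃H (triflic acid)) ≈ -14
CH₂=CHCH₂–OTs loses OTs⁻: pKₐ(p-CH₃C₆H₄SO₃H (TsOH)) ≈ -2.8
CH₂=CHCH₂–F loses F⁻: pKₐ(HF) ≈ 3.2
CH₂=CHCH₂–SCH₃ loses RS⁻: pKₐ(RSH (a thiol)) ≈ 10.5

CH₂=CHCH₂–N₂⁺ > CH₂=CHCH₂–OTf > CH₂=CHCH₂–OTs > CH₂=CHCH₂–F > CH₂=CHCH₂–SCH₃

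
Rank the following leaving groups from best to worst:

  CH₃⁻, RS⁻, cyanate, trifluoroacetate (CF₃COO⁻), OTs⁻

OTs⁻: pKₐ(p-CH₃C₆H₄SO₃H (TsOH)) ≈ -2.8
trifluoroacetate (CF₃COO⁻): pKₐ(CF₃COOH) ≈ 0.2 — strongly electron-withdrawing CF₃ stabilises the carboxylate
cyanate: pKₐ(HOCN) ≈ 3.5
RS⁻: pKₐ(RSH (a thiol)) ≈ 10.5 — moderately basic; rarely leaves without activation
CH₃⁻: pKₐ(CH₄) ≈ 48

OTs⁻ > trifluoroacetate (CF₃COO⁻) > cyanate > RS⁻ > CH₃⁻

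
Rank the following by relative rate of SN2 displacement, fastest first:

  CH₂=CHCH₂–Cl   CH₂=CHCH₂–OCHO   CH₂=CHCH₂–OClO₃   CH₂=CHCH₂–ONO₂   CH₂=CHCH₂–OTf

With the same alkyl group throughout, only the leaving group differentiates the rates.
Leaving-group ability tracks the stability of the departed species; conjugate-acid pKₐ is the usual yardstick (lower pKₐ → better LG).
CH₂=CHCH₂–OTf loses OTf⁻: pKₐ(CF₃SO₃H (triflic acid)) ≈ -14
CH₂=CHCH₂–OClO₃ loses ClO₄⁻: pKₐ(HClO₄) ≈ -10
CH₂=CHCH₂–Cl loses Cl⁻: pKₐ(HCl) ≈ -7
CH₂=CHCH₂–ONO₂ loses NO₃⁻: pKₐ(HNO₃) ≈ -1.3
CH₂=CHCH₂–OCHO loses HCOO⁻: pKₐ(HCOOH) ≈ 3.8

CH₂=CHCH₂–OTf > CH₂=CHCH₂–OClO₃ > CH₂=CHCH₂–Cl > CH₂=CHCH₂–ONO₂ > CH₂=CHCH₂–OCHO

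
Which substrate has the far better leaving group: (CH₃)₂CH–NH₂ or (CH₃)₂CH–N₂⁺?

From (CH₃)₂CH–NH₂ the departing group would be NH₂⁻ (pKₐ(NH₃) ≈ 38). Extremely strong base; never a leaving group.
From (CH₃)₂CH–N₂⁺ the leaving group is N₂ (no meaningful conjugate acid; N₂ departs as an exceptionally stable neutral molecule).
(In practice (CH₃)₂CH–N₂⁺ is made from (CH₃)₂CH–NH₂ by diazotisation (NaNO₂ / HCl, 0 °C), generating a diazonium salt that expels N₂.)

(CH₃)₂CH–N₂⁺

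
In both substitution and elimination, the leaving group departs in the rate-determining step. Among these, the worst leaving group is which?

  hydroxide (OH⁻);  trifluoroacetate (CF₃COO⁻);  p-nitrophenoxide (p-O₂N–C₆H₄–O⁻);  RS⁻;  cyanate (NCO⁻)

hydroxide (OH⁻)

trifluoroacetate (CF₃COO⁻): pKₐ(CF₃COOH) ≈ 0.2
cyanate (NCO⁻): pKₐ(HOCN) ≈ 3.5
p-nitrophenoxide (p-O₂N–C₆H₄–O⁻): pKₐ(p-nitrophenol) ≈ 7.2
RS⁻: pKₐ(RSH (a thiol)) ≈ 10.5
hydroxide (OH⁻): pKₐ(H₂O) ≈ 15.7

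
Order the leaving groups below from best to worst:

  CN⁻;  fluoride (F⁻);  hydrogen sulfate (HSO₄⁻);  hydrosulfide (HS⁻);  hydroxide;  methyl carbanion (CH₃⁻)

hydrogen sulfate (HSO₄⁻) > fluoride (F⁻) > hydrosulfide (HS⁻) > CN⁻ > hydroxide > methyl carbanion (CH₃⁻)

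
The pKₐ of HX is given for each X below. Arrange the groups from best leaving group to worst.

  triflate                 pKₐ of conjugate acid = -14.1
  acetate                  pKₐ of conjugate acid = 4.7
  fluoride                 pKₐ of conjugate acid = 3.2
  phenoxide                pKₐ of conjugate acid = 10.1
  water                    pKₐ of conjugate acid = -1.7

Lower conjugate-acid pKₐ ⇒ weaker base ⇒ better leaving group.
Sorting by the given values: triflate (-14.1), water (-1.7), fluoride (3.2), acetate (4.7), phenoxide (10.1).

triflate > water > fluoride > acetate > phenoxide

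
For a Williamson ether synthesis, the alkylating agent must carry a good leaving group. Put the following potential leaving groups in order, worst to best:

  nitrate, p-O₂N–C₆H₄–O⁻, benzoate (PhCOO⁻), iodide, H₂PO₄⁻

Rank by basicity of the departing species: weakest base leaves most easily.
iodide: pKₐ(HI) ≈ -10 — large, highly polarisable; very weak base
nitrate: pKₐ(HNO₃) ≈ -1.3 — resonance-delocalised over three oxygens
H₂PO₄⁻: pKₐ(H₃PO₄) ≈ 2.1
benzoate (PhCOO⁻): pKₐ(C₆H₅COOH) ≈ 4.2
p-O₂N–C₆H₄–O⁻: pKₐ(p-nitrophenol) ≈ 7.2
The question asks for worst first, so the sequence is read in increasing leaving-group ability.

p-O₂N–C₆H₄–O⁻ < benzoate (PhCOO⁻) < H₂PO₄⁻ < nitrate < iodide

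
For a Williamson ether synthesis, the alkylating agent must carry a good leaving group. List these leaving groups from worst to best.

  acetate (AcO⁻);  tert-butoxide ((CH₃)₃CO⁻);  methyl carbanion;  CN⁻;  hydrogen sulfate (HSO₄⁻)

The more stable X⁻ (or X) is on its own — i.e. the weaker a base it is — the better a leaving group it makes.
hydrogen sulfate (HSO₄⁻): pKₐ(H₂SO₄) ≈ -3 — conjugate base of a strong mineral acid
acetate (AcO⁻): pKₐ(CH₃COOH) ≈ 4.8
CN⁻: pKₐ(HCN) ≈ 9.2
tert-butoxide ((CH₃)₃CO⁻): pKₐ(t-BuOH) ≈ 18 — bulky, strongly basic alkoxide
methyl carbanion: pKₐ(CH₄) ≈ 48 — unstabilised carbanion; the worst conceivable leaving group
Reversing gives the worst-to-best order requested.

methyl carbanion < tert-butoxide ((CH₃)₃CO⁻) < CN⁻ < acetate (AcO⁻) < hydrogen sulfate (HSO₄⁻)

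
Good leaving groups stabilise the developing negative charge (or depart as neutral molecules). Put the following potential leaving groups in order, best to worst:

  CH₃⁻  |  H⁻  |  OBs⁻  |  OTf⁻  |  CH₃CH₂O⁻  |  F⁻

Leaving-group ability tracks the stability of the departed species; conjugate-acid pKₐ is the usual yardstick (lower pKₐ → better LG).
OTf⁻: pKₐ(CF₃SO₃H (triflic acid)) ≈ -14
OBs⁻: pKₐ(p-BrC₆H₄SO₃H) ≈ -2.8
F⁻: pKₐ(HF) ≈ 3.2 — small and strongly basic; the poor halide leaving group
CH₃CH₂O⁻: pKₐ(CH₃CH₂OH) ≈ 16 — strong base; alkoxides do not leave unassisted
H⁻: pKₐ(H₂) ≈ 36 — extremely strong base; leaves only in special hydride-transfer contexts
CH₃⁻: pKₐ(CH₄) ≈ 48 — unstabilised carbanion; the worst conceivable leaving group

OTf⁻ > OBs⁻ > F⁻ > CH₃CH₂O⁻ > H⁻ > CH₃⁻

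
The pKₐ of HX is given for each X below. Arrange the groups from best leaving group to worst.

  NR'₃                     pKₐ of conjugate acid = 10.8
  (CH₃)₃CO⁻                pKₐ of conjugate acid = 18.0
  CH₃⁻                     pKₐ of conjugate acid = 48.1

NR'₃ > (CH₃)₃CO⁻ > CH₃⁻

Lower conjugate-acid pKₐ ⇒ weaker base ⇒ better leaving group.
Sorting by the given values: NR'₃ (10.8), (CH₃)₃CO⁻ (18.0), CH₃⁻ (48.1).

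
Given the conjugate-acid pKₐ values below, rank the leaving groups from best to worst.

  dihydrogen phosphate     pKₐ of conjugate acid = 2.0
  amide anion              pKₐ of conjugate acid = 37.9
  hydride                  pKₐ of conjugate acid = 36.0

dihydrogen phosphate > hydride > amide anion

Lower conjugate-acid pKₐ ⇒ weaker base ⇒ better leaving group.
Sorting by the given values: dihydrogen phosphate (2.0), hydride (36.0), amide anion (37.9).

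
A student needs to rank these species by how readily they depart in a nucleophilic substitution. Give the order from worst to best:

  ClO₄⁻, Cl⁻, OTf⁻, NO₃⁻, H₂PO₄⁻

H₂PO₄⁻ < NO₃⁻ < Cl⁻ < ClO₄⁻ < OTf⁻

OTf⁻: pKₐ(CF₃SO₃H (triflic acid)) ≈ -14 — charge spread over three oxygens and a CF₃ group; the premier leaving group in synthesis
ClO₄⁻: pKₐ(HClO₄) ≈ -10
Cl⁻: pKₐ(HCl) ≈ -7 — moderately weak base
NO₃⁻: pKₐ(HNO₃) ≈ -1.3 — resonance-delocalised over three oxygens
H₂PO₄⁻: pKₐ(H₃PO₄) ≈ 2.1 — moderate base; biological leaving group after further activation
Listed from poorest to best leaving group as asked.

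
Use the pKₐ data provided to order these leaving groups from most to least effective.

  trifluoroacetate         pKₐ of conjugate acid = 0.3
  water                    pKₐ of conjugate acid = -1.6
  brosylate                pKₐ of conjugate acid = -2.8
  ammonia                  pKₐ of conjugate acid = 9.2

Lower conjugate-acid pKₐ ⇒ weaker base ⇒ better leaving group.
Sorting by the given values: brosylate (-2.8), water (-1.6), trifluoroacetate (0.3), ammonia (9.2).

brosylate > water > trifluoroacetate > ammonia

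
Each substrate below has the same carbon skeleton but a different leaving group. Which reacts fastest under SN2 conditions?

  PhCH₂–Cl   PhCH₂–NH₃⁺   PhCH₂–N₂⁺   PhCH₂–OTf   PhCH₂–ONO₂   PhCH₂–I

PhCH₂–N₂⁺

Same R in every case — rank the leaving groups.
Leaving-group ability tracks the stability of the departed species; conjugate-acid pKₐ is the usual yardstick (lower pKₐ → better LG).
PhCH₂–N₂⁺ loses N₂: no meaningful conjugate acid; N₂ departs as an exceptionally stable neutral molecule
PhCH₂–OTf loses OTf⁻: pKₐ(CF₃SO₃H (triflic acid)) ≈ -14
PhCH₂–I loses I⁻: pKₐ(HI) ≈ -10
PhCH₂–Cl loses Cl⁻: pKₐ(HCl) ≈ -7
PhCH₂–ONO₂ loses NO₃⁻: pKₐ(HNO₃) ≈ -1.3
PhCH₂–NH₃⁺ loses NH₃: pKₐ(NH₄⁺) ≈ 9.2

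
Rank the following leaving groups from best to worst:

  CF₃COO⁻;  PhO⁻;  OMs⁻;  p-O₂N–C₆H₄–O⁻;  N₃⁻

The more stable X⁻ (or X) is on its own — i.e. the weaker a base it is — the better a leaving group it makes.
OMs⁻: pKₐ(CH₃SO₃H (MsOH)) ≈ -1.9
CF₃COO⁻: pKₐ(CF₃COOH) ≈ 0.2
N₃⁻: pKₐ(HN₃) ≈ 4.7
p-O₂N–C₆H₄–O⁻: pKₐ(p-nitrophenol) ≈ 7.2
PhO⁻: pKₐ(C₆H₅OH (phenol)) ≈ 10

OMs⁻ > CF₃COO⁻ > N₃⁻ > p-O₂N–C₆H₄–O⁻ > PhO⁻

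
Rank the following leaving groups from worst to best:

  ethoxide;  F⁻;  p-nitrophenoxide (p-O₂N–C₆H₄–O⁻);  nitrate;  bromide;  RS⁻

ethoxide < RS⁻ < p-nitrophenoxide (p-O₂N–C₆H₄–O⁻) < F⁻ < nitrate < bromide

A good leaving group is a weak base: the lower the pKₐ of its conjugate acid, the more readily it departs.
bromide: pKₐ(HBr) ≈ -9
nitrate: pKₐ(HNO₃) ≈ -1.3
F⁻: pKₐ(HF) ≈ 3.2
p-nitrophenoxide (p-O₂N–C₆H₄–O⁻): pKₐ(p-nitrophenol) ≈ 7.2
RS⁻: pKₐ(RSH (a thiol)) ≈ 10.5
ethoxide: pKₐ(CH₃CH₂OH) ≈ 16
Listed from poorest to best leaving group as asked.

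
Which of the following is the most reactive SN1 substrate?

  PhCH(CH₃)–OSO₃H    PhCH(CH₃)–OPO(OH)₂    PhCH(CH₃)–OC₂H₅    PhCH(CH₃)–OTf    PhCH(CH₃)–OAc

PhCH(CH₃)–OTf

Same R in every case — rank the leaving groups.
The more stable X⁻ (or X) is on its own — i.e. the weaker a base it is — the better a leaving group it makes.
PhCH(CH₃)–OTf loses OTf⁻: pKₐ(CF₃SO₃H (triflic acid)) ≈ -14
PhCH(CH₃)–OSO₃H loses HSO₄⁻: pKₐ(H₂SO₄) ≈ -3
PhCH(CH₃)–OPO(OH)₂ loses H₂PO₄⁻: pKₐ(H₃PO₄) ≈ 2.1
PhCH(CH₃)–OAc loses AcO⁻: pKₐ(CH₃COOH) ≈ 4.8
PhCH(CH₃)–OC₂H₅ loses CH₃CH₂O⁻: pKₐ(CH₃CH₂OH) ≈ 16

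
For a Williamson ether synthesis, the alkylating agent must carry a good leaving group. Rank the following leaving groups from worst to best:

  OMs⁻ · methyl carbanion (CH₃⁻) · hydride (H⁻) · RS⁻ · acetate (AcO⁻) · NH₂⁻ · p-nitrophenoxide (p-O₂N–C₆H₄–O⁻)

OMs⁻: pKₐ(CH₃SO₃H (MsOH)) ≈ -1.9
acetate (AcO⁻): pKₐ(CH₃COOH) ≈ 4.8
p-nitrophenoxide (p-O₂N–C₆H₄–O⁻): pKₐ(p-nitrophenol) ≈ 7.2 — nitro group delocalises the charge; the classic chromogenic LG
RS⁻: pKₐ(RSH (a thiol)) ≈ 10.5
hydride (H⁻): pKₐ(H₂) ≈ 36 — extremely strong base; leaves only in special hydride-transfer contexts
NH₂⁻: pKₐ(NH₃) ≈ 38 — extremely strong base; never a leaving group
methyl carbanion (CH₃⁻): pKₐ(CH₄) ≈ 48 — unstabilised carbanion; the worst conceivable leaving group
The question asks for worst first, so the sequence is read in increasing leaving-group ability.

methyl carbanion (CH₃⁻) < NH₂⁻ < hydride (H⁻) < RS⁻ < p-nitrophenoxide (p-O₂N–C₆H₄–O⁻) < acetate (AcO⁻) < OMs⁻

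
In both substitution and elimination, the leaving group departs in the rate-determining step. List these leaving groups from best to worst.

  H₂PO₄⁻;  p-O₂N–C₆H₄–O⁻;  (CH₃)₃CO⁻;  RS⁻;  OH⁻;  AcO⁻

The more stable X⁻ (or X) is on its own — i.e. the weaker a base it is — the better a leaving group it makes.
H₂PO₄⁻: pKₐ(H₃PO₄) ≈ 2.1 — moderate base; biological leaving group after further activation
AcO⁻: pKₐ(CH₃COOH) ≈ 4.8 — resonance-stabilised but still a weak base
p-O₂N–C₆H₄–O⁻: pKₐ(p-nitrophenol) ≈ 7.2 — nitro group delocalises the charge; the classic chromogenic LG
RS⁻: pKₐ(RSH (a thiol)) ≈ 10.5 — moderately basic; rarely leaves without activation
OH⁻: pKₐ(H₂O) ≈ 15.7 — strong base; essentially never leaves without prior activation
(CH₃)₃CO⁻: pKₐ(t-BuOH) ≈ 18 — bulky, strongly basic alkoxide

H₂PO₄⁻ > AcO⁻ > p-O₂N–C₆H₄–O⁻ > RS⁻ > OH⁻ > (CH₃)₃CO⁻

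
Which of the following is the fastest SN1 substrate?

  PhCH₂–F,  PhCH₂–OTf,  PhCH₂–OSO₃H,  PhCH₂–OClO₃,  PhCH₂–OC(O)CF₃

The skeletons are identical, so relative rate is governed entirely by leaving-group ability.
A good leaving group is a weak base: the lower the pKₐ of its conjugate acid, the more readily it departs.
PhCH₂–OTf loses OTf⁻: pKₐ(CF₃SO₃H (triflic acid)) ≈ -14
PhCH₂–OClO₃ loses ClO₄⁻: pKₐ(HClO₄) ≈ -10
PhCH₂–OSO₃H loses HSO₄⁻: pKₐ(H₂SO₄) ≈ -3
PhCH₂–OC(O)CF₃ loses CF₃COO⁻: pKₐ(CF₃COOH) ≈ 0.2
PhCH₂–F loses F⁻: pKₐ(HF) ≈ 3.2

PhCH₂–OTf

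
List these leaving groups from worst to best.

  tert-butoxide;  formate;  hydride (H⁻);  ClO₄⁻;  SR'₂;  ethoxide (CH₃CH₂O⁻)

hydride (H⁻) < tert-butoxide < ethoxide (CH₃CH₂O⁻) < formate < SR'₂ < ClO₄⁻

ClO₄⁻: pKₐ(HClO₄) ≈ -10
SR'₂: pKₐ(R'₂SH⁺) ≈ -7
formate: pKₐ(HCOOH) ≈ 3.8
ethoxide (CH₃CH₂O⁻): pKₐ(CH₃CH₂OH) ≈ 16
tert-butoxide: pKₐ(t-BuOH) ≈ 18
hydride (H⁻): pKₐ(H₂) ≈ 36
Reversing gives the worst-to-best order requested.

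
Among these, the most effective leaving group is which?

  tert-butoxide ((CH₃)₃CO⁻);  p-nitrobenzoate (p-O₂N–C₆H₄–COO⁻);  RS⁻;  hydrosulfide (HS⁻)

p-nitrobenzoate (p-O₂N–C₆H₄–COO⁻)

p-nitrobenzoate (p-O₂N–C₆H₄–COO⁻): pKₐ(p-nitrobenzoic acid) ≈ 3.4
hydrosulfide (HS⁻): pKₐ(H₂S) ≈ 7
RS⁻: pKₐ(RSH (a thiol)) ≈ 10.5
tert-butoxide ((CH₃)₃CO⁻): pKₐ(t-BuOH) ≈ 18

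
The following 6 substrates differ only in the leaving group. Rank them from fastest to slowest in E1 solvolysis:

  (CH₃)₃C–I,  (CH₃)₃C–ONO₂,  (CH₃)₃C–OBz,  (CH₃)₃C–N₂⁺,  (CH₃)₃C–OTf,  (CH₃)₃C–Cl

(CH₃)₃C–N₂⁺ > (CH₃)₃C–OTf > (CH₃)₃C–I > (CH₃)₃C–Cl > (CH₃)₃C–ONO₂ > (CH₃)₃C–OBz

Identical carbon frameworks mean the comparison reduces to leaving-group quality.
The more stable X⁻ (or X) is on its own — i.e. the weaker a base it is — the better a leaving group it makes.
(CH₃)₃C–N₂⁺ loses N₂: no meaningful conjugate acid; N₂ departs as an exceptionally stable neutral molecule
(CH₃)₃C–OTf loses OTf⁻: pKₐ(CF₃SO₃H (triflic acid)) ≈ -14
(CH₃)₃C–I loses I⁻: pKₐ(HI) ≈ -10
(CH₃)₃C–Cl loses Cl⁻: pKₐ(HCl) ≈ -7
(CH₃)₃C–ONO₂ loses NO₃⁻: pKₐ(HNO₃) ≈ -1.3
(CH₃)₃C–OBz loses PhCOO⁻: pKₐ(C₆H₅COOH) ≈ 4.2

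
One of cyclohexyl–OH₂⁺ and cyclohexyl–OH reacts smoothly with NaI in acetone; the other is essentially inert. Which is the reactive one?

cyclohexyl–OH₂⁺

From cyclohexyl–OH the departing group would be OH⁻ (pKₐ(H₂O) ≈ 15.7). Strong base; essentially never leaves without prior activation.
From cyclohexyl–OH₂⁺ the leaving group is H₂O (pKₐ(H₃O⁺) ≈ -1.7). Neutral; leaves from a protonated alcohol (R–OH₂⁺).
(In practice cyclohexyl–OH₂⁺ is made from cyclohexyl–OH by protonation with strong acid, converting the leaving group from hydroxide to neutral water.)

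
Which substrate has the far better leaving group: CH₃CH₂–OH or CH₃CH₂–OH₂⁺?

From CH₃CH₂–OH the departing group would be OH⁻ (pKₐ(H₂O) ≈ 15.7). Strong base; essentially never leaves without prior activation.
From CH₃CH₂–OH₂⁺ the leaving group is H₂O (pKₐ(H₃O⁺) ≈ -1.7). Neutral; leaves from a protonated alcohol (R–OH₂⁺).
(In practice CH₃CH₂–OH₂⁺ is made from CH₃CH₂–OH by protonation with strong acid, converting the leaving group from hydroxide to neutral water.)

CH₃CH₂–OH₂⁺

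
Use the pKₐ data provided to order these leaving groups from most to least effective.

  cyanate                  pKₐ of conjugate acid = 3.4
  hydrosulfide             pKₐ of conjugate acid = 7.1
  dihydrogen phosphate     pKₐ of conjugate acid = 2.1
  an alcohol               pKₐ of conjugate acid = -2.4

an alcohol > dihydrogen phosphate > cyanate > hydrosulfide

Lower conjugate-acid pKₐ ⇒ weaker base ⇒ better leaving group.
Sorting by the given values: an alcohol (-2.4), dihydrogen phosphate (2.1), cyanate (3.4), hydrosulfide (7.1).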